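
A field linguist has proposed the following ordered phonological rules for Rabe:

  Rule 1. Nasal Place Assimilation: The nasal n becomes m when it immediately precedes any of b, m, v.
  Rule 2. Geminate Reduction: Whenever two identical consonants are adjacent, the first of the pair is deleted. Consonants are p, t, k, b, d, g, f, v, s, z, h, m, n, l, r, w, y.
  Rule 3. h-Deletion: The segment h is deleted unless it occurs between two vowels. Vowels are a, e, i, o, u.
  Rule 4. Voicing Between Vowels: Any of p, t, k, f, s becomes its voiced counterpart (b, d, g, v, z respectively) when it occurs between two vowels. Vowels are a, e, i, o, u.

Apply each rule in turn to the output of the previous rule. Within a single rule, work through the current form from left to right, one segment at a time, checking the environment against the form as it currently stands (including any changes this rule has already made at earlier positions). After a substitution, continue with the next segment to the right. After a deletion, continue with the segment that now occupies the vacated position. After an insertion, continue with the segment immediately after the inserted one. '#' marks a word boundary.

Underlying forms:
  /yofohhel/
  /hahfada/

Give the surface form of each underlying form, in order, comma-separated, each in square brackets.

[yovohel], [avada]

/yofohhel/:
  Rule 1 Nasal Place Assimilation: no change — [yofohhel]
  Rule 2 Geminate Reduction: [yofohhel] → [yofohel]
  Rule 3 h-Deletion: no change — [yofohel]
  Rule 4 Voicing Between Vowels: [yofohel] → [yovohel]
/hahfada/:
  Rule 1 Nasal Place Assimilation: no change — [hahfada]
  Rule 2 Geminate Reduction: no change — [hahfada]
  Rule 3 h-Deletion: [hahfada] → [afada]
  Rule 4 Voicing Between Vowels: [afada] → [avada]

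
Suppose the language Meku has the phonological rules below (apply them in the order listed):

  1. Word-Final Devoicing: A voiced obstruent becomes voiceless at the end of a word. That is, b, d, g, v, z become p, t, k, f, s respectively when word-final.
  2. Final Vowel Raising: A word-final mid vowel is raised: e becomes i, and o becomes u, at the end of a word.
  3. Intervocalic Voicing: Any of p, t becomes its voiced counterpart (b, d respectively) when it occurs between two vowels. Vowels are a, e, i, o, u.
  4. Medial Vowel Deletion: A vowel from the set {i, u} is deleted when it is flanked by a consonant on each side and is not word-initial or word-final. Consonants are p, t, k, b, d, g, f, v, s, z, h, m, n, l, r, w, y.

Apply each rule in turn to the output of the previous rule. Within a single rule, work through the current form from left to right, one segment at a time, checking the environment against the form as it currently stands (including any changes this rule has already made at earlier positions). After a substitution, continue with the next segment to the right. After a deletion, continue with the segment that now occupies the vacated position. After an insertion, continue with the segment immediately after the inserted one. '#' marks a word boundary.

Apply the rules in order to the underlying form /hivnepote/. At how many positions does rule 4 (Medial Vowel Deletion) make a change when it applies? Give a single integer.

1

1 Word-Final Devoicing: no change — [hivnepote]
2 Final Vowel Raising: [hivnepote] → [hivnepoti]
3 Intervocalic Voicing: [hivnepoti] → [hivnebodi]
4 Medial Vowel Deletion: [hivnebodi] → [hvnebodi]
Rule 4 changed 1 position(s).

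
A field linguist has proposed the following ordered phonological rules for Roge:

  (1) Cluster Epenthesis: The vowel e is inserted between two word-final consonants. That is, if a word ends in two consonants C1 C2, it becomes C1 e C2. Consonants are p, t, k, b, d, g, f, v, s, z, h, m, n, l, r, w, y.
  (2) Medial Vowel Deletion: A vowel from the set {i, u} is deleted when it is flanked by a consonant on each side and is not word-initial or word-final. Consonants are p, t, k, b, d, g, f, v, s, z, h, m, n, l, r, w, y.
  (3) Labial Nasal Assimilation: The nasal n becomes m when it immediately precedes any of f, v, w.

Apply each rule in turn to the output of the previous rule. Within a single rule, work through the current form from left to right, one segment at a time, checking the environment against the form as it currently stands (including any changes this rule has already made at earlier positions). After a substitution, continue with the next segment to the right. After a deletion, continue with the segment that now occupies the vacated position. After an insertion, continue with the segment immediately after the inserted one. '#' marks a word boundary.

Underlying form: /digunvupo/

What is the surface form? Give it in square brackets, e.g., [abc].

(1) Cluster Epenthesis: no change — [digunvupo]
(2) Medial Vowel Deletion: [digunvupo] → [dgnvpo]
(3) Labial Nasal Assimilation: [dgnvpo] → [dgmvpo]

[dgmvpo]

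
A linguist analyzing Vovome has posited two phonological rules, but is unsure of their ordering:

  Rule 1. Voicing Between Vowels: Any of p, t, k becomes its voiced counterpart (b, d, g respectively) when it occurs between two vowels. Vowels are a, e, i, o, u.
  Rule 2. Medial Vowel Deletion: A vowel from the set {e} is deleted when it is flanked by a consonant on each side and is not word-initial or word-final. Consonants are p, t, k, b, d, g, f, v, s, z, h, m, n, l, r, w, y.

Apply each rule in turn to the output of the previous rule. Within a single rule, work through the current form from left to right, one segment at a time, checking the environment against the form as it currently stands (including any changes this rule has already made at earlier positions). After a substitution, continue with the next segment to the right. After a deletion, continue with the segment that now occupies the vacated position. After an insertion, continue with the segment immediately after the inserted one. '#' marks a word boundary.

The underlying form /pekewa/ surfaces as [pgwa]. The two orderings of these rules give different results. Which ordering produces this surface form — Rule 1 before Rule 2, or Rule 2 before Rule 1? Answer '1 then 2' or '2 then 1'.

1 then 2

Order 1 then 2:
  1 Voicing Between Vowels: [pekewa] → [pegewa]
  2 Medial Vowel Deletion: [pegewa] → [pgwa]
  result: [pgwa]
Order 2 then 1:
  2 Medial Vowel Deletion: [pekewa] → [pkwa]
  1 Voicing Between Vowels: no change — [pkwa]
  result: [pkwa]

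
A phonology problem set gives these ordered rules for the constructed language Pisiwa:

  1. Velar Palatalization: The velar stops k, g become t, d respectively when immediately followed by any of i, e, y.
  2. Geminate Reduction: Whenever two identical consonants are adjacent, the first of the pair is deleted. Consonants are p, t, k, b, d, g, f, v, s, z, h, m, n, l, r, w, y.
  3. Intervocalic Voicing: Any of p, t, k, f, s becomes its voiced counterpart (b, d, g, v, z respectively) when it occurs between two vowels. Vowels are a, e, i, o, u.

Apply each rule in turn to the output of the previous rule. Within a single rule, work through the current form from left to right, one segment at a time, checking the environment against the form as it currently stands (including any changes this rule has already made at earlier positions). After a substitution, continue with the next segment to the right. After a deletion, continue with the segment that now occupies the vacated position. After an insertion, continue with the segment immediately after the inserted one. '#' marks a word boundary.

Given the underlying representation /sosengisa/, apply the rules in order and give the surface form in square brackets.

1 Velar Palatalization: [sosengisa] → [sosendisa]
2 Geminate Reduction: no change — [sosendisa]
3 Intervocalic Voicing: [sosendisa] → [sozendiza]

[sozendiza]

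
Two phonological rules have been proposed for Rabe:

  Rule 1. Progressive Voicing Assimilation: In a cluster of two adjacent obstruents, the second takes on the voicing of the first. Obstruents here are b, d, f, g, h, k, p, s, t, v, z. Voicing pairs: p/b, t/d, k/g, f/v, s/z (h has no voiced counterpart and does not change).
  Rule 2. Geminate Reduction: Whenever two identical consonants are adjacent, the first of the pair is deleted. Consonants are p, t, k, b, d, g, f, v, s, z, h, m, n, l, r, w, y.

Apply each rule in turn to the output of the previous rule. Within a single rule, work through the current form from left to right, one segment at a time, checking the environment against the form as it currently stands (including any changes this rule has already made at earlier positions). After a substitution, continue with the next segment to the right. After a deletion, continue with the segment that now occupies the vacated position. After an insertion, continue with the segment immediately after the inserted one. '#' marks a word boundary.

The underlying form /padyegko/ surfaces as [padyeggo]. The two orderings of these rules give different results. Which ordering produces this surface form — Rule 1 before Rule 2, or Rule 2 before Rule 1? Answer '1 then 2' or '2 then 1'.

2 then 1

Order 1 then 2:
  1 Progressive Voicing Assimilation: [padyegko] → [padyeggo]
  2 Geminate Reduction: [padyeggo] → [padyego]
  result: [padyego]
Order 2 then 1:
  2 Geminate Reduction: no change — [padyegko]
  1 Progressive Voicing Assimilation: [padyegko] → [padyeggo]
  result: [padyeggo]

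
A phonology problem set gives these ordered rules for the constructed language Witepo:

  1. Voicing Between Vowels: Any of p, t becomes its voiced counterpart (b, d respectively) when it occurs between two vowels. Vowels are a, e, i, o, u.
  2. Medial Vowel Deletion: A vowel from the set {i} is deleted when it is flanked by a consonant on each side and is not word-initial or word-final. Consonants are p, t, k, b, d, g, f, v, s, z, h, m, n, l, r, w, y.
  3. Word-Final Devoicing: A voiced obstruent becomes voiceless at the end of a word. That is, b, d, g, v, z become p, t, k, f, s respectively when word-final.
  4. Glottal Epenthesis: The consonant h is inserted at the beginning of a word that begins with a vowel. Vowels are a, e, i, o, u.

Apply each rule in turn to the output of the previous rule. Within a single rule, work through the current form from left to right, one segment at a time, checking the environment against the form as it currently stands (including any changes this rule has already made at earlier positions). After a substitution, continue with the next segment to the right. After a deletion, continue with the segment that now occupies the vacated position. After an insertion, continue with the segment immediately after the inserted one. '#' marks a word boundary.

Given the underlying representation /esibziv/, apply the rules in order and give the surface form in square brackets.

1 Voicing Between Vowels: no change — [esibziv]
2 Medial Vowel Deletion: [esibziv] → [esbzv]
3 Word-Final Devoicing: [esbzv] → [esbzf]
4 Glottal Epenthesis: [esbzf] → [hesbzf]

[hesbzf]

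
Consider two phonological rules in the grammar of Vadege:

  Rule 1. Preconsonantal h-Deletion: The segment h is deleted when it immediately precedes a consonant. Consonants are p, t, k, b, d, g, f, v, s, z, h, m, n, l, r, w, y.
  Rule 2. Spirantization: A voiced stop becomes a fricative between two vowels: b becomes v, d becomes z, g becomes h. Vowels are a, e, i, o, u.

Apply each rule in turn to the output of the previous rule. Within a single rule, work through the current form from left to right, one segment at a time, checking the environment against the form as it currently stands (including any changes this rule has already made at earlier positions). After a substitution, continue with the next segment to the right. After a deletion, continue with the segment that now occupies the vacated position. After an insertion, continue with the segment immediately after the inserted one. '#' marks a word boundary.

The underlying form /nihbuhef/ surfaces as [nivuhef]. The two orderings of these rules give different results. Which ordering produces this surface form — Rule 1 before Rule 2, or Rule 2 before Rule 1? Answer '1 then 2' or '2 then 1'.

1 then 2

Order 1 then 2:
  1 Preconsonantal h-Deletion: [nihbuhef] → [nibuhef]
  2 Spirantization: [nibuhef] → [nivuhef]
  result: [nivuhef]
Order 2 then 1:
  2 Spirantization: no change — [nihbuhef]
  1 Preconsonantal h-Deletion: [nihbuhef] → [nibuhef]
  result: [nibuhef]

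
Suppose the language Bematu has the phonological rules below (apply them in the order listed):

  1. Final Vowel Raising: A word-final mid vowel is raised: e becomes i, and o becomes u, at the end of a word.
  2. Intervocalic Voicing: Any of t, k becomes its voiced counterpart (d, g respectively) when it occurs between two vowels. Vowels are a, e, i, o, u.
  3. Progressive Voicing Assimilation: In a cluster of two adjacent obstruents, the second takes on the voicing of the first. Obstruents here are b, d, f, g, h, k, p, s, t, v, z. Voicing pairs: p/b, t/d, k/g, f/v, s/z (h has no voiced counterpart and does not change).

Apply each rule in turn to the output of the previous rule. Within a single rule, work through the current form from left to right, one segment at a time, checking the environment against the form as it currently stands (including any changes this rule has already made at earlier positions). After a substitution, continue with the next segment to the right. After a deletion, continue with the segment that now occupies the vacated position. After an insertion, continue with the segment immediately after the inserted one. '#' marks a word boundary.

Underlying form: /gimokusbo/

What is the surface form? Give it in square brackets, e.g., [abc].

[gimoguspu]

1 Final Vowel Raising: [gimokusbo] → [gimokusbu]
2 Intervocalic Voicing: [gimokusbu] → [gimogusbu]
3 Progressive Voicing Assimilation: [gimogusbu] → [gimoguspu]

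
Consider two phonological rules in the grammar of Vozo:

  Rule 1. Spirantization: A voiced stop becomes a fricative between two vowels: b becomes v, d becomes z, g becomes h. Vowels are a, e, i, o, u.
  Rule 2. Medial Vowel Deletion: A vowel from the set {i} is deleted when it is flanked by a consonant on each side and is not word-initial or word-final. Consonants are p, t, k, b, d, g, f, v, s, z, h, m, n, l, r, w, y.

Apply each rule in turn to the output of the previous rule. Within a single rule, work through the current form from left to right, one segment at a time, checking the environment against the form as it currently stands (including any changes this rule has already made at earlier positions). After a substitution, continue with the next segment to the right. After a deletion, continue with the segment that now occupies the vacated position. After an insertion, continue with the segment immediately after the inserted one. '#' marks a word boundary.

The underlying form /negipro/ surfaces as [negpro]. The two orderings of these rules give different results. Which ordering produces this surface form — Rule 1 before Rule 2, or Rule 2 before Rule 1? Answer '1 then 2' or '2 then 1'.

2 then 1

Order 1 then 2:
  1 Spirantization: [negipro] → [nehipro]
  2 Medial Vowel Deletion: [nehipro] → [nehpro]
  result: [nehpro]
Order 2 then 1:
  2 Medial Vowel Deletion: [negipro] → [negpro]
  1 Spirantization: no change — [negpro]
  result: [negpro]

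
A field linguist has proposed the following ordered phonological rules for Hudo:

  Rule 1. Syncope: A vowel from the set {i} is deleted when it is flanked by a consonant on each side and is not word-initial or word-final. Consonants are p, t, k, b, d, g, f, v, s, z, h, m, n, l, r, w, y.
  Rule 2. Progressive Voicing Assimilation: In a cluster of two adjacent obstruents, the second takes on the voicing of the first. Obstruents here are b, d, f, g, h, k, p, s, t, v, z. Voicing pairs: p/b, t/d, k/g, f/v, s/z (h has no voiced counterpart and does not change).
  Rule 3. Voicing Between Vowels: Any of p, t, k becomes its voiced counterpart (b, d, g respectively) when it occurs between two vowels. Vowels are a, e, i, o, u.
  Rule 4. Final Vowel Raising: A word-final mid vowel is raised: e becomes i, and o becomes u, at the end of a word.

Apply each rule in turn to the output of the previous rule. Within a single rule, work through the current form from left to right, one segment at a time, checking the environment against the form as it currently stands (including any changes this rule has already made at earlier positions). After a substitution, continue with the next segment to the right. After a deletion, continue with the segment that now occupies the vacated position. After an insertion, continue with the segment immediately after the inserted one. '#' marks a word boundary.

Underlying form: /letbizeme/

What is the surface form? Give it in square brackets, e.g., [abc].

[letpsemi]

Rule 1 Syncope: [letbizeme] → [letbzeme]
Rule 2 Progressive Voicing Assimilation: [letbzeme] → [letpseme]
Rule 3 Voicing Between Vowels: no change — [letpseme]
Rule 4 Final Vowel Raising: [letpseme] → [letpsemi]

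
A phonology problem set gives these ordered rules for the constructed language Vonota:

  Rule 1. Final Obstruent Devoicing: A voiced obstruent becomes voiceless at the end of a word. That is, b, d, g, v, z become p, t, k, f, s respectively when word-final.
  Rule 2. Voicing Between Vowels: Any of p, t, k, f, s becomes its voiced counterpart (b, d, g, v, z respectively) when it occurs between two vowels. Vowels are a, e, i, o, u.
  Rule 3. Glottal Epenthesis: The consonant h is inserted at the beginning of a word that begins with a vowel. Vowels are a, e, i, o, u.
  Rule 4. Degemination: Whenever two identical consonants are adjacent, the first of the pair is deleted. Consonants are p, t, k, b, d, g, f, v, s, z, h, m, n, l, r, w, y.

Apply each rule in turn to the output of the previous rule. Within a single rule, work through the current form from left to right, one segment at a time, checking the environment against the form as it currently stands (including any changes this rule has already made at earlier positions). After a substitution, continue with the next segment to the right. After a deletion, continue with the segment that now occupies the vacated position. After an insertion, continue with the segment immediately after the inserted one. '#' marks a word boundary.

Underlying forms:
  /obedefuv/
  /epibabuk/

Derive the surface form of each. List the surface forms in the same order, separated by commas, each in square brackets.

[hobedevuf], [hebibabuk]

/obedefuv/:
  Rule 1 Final Obstruent Devoicing: [obedefuv] → [obedefuf]
  Rule 2 Voicing Between Vowels: [obedefuf] → [obedevuf]
  Rule 3 Glottal Epenthesis: [obedevuf] → [hobedevuf]
  Rule 4 Degemination: no change — [hobedevuf]
/epibabuk/:
  Rule 1 Final Obstruent Devoicing: no change — [epibabuk]
  Rule 2 Voicing Between Vowels: [epibabuk] → [ebibabuk]
  Rule 3 Glottal Epenthesis: [ebibabuk] → [hebibabuk]
  Rule 4 Degemination: no change — [hebibabuk]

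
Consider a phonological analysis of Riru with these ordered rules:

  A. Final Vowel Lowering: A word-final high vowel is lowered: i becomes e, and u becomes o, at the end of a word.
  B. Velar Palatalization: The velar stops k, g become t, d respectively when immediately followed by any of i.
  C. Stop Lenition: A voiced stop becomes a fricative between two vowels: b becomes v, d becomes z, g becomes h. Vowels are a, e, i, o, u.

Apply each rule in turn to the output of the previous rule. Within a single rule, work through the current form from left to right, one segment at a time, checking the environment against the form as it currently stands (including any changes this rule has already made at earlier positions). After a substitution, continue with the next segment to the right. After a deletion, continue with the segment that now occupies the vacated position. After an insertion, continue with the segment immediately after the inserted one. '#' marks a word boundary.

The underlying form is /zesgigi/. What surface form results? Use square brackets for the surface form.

A Final Vowel Lowering: [zesgigi] → [zesgige]
B Velar Palatalization: [zesgige] → [zesdige]
C Stop Lenition: [zesdige] → [zesdihe]

[zesdihe]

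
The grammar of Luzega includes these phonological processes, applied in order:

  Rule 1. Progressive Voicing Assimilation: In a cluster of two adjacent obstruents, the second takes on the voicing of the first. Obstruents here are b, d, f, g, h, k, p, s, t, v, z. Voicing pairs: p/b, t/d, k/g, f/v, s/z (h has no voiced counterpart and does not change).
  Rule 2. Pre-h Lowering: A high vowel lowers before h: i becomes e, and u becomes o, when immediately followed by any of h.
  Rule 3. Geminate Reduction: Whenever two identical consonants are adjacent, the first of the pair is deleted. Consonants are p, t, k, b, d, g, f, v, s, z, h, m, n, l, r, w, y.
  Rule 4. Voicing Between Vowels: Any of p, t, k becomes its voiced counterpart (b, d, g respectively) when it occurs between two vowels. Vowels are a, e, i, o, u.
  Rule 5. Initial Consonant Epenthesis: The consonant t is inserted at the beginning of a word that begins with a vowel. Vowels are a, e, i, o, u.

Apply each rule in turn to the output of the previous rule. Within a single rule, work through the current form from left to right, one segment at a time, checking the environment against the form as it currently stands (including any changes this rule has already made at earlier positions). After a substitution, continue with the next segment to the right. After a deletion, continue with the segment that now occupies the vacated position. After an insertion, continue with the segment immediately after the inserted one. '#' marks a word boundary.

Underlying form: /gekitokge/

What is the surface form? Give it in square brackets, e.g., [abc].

[gegidoge]

Rule 1 Progressive Voicing Assimilation: [gekitokge] → [gekitokke]
Rule 2 Pre-h Lowering: no change — [gekitokke]
Rule 3 Geminate Reduction: [gekitokke] → [gekitoke]
Rule 4 Voicing Between Vowels: [gekitoke] → [gegidoge]
Rule 5 Initial Consonant Epenthesis: no change — [gegidoge]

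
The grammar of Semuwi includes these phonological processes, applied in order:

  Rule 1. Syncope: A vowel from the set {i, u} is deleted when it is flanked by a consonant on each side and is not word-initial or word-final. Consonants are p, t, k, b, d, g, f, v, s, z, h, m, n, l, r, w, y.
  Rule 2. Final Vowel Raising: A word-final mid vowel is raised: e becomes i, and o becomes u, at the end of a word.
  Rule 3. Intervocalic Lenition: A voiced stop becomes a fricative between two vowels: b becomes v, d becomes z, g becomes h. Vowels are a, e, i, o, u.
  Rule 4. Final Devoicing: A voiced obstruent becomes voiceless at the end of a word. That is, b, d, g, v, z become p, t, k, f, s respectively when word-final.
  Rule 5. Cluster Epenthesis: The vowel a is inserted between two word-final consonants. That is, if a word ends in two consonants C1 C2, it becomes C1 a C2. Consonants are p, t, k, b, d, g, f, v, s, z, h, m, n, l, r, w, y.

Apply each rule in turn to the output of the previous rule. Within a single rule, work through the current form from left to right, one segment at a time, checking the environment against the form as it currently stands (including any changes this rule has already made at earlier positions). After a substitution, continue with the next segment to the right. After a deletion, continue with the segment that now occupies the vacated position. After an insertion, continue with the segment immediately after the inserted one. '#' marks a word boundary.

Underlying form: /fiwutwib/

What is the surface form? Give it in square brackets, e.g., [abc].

[fwtwap]

Rule 1 Syncope: [fiwutwib] → [fwtwb]
Rule 2 Final Vowel Raising: no change — [fwtwb]
Rule 3 Intervocalic Lenition: no change — [fwtwb]
Rule 4 Final Devoicing: [fwtwb] → [fwtwp]
Rule 5 Cluster Epenthesis: [fwtwp] → [fwtwap]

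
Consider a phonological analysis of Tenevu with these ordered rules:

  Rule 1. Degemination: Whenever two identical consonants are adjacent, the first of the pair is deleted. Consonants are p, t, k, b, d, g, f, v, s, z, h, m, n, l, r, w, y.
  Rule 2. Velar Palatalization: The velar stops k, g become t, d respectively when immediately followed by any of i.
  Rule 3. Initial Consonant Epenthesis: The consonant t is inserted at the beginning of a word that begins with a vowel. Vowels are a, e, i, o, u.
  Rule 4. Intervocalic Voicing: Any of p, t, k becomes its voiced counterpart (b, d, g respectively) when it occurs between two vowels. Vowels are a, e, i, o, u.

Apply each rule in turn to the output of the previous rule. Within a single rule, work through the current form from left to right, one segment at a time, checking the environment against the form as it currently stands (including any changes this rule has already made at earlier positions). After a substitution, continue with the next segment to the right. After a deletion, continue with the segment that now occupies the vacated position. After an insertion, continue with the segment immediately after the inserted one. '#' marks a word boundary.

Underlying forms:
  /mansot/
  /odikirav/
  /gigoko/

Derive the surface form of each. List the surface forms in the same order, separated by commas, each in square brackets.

[mansot], [todidirav], [digogo]

/mansot/:
  Rule 1 Degemination: no change — [mansot]
  Rule 2 Velar Palatalization: no change — [mansot]
  Rule 3 Initial Consonant Epenthesis: no change — [mansot]
  Rule 4 Intervocalic Voicing: no change — [mansot]
/odikirav/:
  Rule 1 Degemination: no change — [odikirav]
  Rule 2 Velar Palatalization: [odikirav] → [oditirav]
  Rule 3 Initial Consonant Epenthesis: [oditirav] → [toditirav]
  Rule 4 Intervocalic Voicing: [toditirav] → [todidirav]
/gigoko/:
  Rule 1 Degemination: no change — [gigoko]
  Rule 2 Velar Palatalization: [gigoko] → [digoko]
  Rule 3 Initial Consonant Epenthesis: no change — [digoko]
  Rule 4 Intervocalic Voicing: [digoko] → [digogo]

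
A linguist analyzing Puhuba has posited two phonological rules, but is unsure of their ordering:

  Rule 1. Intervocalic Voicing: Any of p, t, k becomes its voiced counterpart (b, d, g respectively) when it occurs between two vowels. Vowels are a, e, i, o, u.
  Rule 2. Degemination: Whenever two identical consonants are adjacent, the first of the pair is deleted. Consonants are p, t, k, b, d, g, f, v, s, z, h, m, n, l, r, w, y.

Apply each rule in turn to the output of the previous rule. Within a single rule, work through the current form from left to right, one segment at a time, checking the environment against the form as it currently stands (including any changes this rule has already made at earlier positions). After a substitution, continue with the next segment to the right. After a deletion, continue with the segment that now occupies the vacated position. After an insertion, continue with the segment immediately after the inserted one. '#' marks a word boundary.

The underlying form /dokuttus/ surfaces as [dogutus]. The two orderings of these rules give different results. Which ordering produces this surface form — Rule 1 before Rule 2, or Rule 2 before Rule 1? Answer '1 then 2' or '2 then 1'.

1 then 2

Order 1 then 2:
  1 Intervocalic Voicing: [dokuttus] → [doguttus]
  2 Degemination: [doguttus] → [dogutus]
  result: [dogutus]
Order 2 then 1:
  2 Degemination: [dokuttus] → [dokutus]
  1 Intervocalic Voicing: [dokutus] → [dogudus]
  result: [dogudus]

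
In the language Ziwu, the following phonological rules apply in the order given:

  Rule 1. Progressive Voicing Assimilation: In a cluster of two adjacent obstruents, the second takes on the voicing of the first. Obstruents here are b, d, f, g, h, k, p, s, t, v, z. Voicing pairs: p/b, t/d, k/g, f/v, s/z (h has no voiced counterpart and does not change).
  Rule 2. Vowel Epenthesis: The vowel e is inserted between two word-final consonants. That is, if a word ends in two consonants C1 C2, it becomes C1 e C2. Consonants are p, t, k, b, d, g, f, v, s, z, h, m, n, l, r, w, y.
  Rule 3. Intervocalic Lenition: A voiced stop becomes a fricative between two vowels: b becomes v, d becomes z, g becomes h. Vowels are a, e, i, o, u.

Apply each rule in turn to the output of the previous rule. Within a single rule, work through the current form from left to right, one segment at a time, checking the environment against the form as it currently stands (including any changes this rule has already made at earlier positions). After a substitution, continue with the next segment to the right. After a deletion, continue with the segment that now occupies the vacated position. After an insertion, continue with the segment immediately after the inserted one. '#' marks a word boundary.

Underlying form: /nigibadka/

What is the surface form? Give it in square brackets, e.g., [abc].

[nihivadga]

Rule 1 Progressive Voicing Assimilation: [nigibadka] → [nigibadga]
Rule 2 Vowel Epenthesis: no change — [nigibadga]
Rule 3 Intervocalic Lenition: [nigibadga] → [nihivadga]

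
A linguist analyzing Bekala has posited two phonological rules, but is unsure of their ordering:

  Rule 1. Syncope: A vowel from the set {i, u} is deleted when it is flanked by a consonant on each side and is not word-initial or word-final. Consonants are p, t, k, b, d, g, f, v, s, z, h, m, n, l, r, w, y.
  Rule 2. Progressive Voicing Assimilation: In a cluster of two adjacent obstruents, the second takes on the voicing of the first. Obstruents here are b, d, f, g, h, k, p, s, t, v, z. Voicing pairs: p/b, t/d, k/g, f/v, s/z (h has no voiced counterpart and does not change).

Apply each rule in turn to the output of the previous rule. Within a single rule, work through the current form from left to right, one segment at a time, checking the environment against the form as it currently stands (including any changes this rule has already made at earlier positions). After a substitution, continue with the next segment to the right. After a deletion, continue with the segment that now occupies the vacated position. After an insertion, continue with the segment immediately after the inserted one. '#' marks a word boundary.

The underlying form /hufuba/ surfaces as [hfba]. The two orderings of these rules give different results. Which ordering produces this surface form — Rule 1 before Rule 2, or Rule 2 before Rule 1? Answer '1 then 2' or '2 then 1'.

2 then 1

Order 1 then 2:
  1 Syncope: [hufuba] → [hfba]
  2 Progressive Voicing Assimilation: [hfba] → [hfpa]
  result: [hfpa]
Order 2 then 1:
  2 Progressive Voicing Assimilation: no change — [hufuba]
  1 Syncope: [hufuba] → [hfba]
  result: [hfba]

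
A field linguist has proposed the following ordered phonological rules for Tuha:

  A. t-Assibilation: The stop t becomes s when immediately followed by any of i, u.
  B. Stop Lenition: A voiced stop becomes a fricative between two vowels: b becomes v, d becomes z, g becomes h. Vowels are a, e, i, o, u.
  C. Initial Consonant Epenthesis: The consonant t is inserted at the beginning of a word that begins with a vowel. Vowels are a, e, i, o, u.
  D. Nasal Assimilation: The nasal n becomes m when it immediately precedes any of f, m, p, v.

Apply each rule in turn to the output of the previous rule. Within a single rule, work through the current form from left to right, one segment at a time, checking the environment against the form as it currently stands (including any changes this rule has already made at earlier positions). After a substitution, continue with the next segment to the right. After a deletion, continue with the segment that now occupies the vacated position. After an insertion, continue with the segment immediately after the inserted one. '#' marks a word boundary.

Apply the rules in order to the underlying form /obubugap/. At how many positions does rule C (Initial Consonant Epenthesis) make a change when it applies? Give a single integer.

A t-Assibilation: no change — [obubugap]
B Stop Lenition: [obubugap] → [ovuvuhap]
C Initial Consonant Epenthesis: [ovuvuhap] → [tovuvuhap]
D Nasal Assimilation: no change — [tovuvuhap]
Rule C changed 1 position(s).

1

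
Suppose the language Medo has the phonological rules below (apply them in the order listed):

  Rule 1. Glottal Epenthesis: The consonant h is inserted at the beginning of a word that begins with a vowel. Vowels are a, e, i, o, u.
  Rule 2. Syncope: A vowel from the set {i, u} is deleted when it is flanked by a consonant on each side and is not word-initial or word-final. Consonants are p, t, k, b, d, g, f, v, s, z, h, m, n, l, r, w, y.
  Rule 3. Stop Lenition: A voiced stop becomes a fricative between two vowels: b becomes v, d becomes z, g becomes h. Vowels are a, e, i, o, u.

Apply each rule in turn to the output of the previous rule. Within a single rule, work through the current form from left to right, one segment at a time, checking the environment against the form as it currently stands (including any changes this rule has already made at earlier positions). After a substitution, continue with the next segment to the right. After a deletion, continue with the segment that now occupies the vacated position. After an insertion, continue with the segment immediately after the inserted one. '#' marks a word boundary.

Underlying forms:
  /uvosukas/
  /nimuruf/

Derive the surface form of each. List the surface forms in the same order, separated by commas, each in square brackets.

/uvosukas/:
  Rule 1 Glottal Epenthesis: [uvosukas] → [huvosukas]
  Rule 2 Syncope: [huvosukas] → [hvoskas]
  Rule 3 Stop Lenition: no change — [hvoskas]
/nimuruf/:
  Rule 1 Glottal Epenthesis: no change — [nimuruf]
  Rule 2 Syncope: [nimuruf] → [nmrf]
  Rule 3 Stop Lenition: no change — [nmrf]

[hvoskas], [nmrf]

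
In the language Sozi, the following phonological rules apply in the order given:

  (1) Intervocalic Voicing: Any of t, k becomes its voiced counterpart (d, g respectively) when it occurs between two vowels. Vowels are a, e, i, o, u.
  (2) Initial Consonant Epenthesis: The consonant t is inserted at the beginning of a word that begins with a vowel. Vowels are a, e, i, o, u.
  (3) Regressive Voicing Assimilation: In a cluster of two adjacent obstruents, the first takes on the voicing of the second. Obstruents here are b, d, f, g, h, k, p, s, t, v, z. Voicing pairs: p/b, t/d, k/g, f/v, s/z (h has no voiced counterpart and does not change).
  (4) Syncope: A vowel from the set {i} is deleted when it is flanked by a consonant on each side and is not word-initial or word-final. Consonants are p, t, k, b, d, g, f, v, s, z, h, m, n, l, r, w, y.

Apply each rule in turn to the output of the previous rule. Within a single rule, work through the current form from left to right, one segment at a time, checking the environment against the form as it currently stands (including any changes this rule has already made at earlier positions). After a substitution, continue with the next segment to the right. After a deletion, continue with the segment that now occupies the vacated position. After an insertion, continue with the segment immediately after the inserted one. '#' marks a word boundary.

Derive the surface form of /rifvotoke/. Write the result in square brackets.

[rvvodoge]

(1) Intervocalic Voicing: [rifvotoke] → [rifvodoge]
(2) Initial Consonant Epenthesis: no change — [rifvodoge]
(3) Regressive Voicing Assimilation: [rifvodoge] → [rivvodoge]
(4) Syncope: [rivvodoge] → [rvvodoge]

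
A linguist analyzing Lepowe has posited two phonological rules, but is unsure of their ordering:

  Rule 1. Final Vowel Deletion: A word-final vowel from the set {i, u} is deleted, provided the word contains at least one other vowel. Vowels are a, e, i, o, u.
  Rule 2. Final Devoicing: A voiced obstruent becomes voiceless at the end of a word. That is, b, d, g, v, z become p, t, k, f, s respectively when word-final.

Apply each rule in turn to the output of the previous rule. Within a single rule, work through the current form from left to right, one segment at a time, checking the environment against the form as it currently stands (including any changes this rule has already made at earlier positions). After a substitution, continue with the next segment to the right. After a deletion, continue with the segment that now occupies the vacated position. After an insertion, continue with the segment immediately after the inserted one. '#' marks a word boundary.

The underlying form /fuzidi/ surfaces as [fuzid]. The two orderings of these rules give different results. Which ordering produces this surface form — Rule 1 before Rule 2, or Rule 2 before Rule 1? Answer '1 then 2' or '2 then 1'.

2 then 1

Order 1 then 2:
  1 Final Vowel Deletion: [fuzidi] → [fuzid]
  2 Final Devoicing: [fuzid] → [fuzit]
  result: [fuzit]
Order 2 then 1:
  2 Final Devoicing: no change — [fuzidi]
  1 Final Vowel Deletion: [fuzidi] → [fuzid]
  result: [fuzid]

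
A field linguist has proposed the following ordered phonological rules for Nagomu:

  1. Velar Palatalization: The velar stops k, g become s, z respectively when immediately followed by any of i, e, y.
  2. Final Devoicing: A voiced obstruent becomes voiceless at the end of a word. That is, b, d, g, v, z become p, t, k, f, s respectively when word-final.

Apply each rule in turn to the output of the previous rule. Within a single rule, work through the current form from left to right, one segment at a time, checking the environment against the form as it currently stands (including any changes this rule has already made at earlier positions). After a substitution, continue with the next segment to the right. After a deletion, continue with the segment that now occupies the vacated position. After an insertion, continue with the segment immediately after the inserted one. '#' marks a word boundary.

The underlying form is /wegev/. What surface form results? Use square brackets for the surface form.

[wezef]

1 Velar Palatalization: [wegev] → [wezev]
2 Final Devoicing: [wezev] → [wezef]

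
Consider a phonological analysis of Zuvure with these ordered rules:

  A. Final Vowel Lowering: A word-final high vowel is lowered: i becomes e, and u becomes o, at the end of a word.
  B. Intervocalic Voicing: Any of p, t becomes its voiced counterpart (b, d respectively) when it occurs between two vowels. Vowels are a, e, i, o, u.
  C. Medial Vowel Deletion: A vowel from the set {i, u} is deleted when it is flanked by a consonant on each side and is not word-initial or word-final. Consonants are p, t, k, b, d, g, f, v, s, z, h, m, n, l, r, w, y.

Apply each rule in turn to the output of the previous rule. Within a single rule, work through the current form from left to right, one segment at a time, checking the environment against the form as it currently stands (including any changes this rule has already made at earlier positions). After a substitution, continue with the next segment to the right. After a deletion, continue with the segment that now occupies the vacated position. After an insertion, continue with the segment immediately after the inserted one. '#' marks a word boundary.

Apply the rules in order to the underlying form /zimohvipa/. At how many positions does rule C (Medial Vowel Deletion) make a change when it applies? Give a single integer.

2

A Final Vowel Lowering: no change — [zimohvipa]
B Intervocalic Voicing: [zimohvipa] → [zimohviba]
C Medial Vowel Deletion: [zimohviba] → [zmohvba]
Rule C changed 2 position(s).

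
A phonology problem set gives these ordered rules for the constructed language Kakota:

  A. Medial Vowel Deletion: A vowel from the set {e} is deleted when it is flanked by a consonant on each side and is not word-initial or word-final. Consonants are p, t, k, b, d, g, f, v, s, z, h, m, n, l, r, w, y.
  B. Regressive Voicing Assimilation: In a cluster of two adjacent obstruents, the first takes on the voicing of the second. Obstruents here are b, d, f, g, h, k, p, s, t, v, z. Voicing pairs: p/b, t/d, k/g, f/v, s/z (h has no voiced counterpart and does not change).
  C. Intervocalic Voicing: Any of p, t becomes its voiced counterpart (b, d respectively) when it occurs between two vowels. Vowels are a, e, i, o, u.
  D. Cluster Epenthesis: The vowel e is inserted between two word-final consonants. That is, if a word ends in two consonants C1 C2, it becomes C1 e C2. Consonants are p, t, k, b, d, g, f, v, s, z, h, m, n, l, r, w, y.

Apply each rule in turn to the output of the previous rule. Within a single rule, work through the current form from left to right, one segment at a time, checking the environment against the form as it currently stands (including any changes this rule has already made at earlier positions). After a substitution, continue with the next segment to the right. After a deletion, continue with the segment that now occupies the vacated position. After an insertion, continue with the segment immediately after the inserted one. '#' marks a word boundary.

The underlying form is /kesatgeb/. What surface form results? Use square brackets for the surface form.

A Medial Vowel Deletion: [kesatgeb] → [ksatgb]
B Regressive Voicing Assimilation: [ksatgb] → [ksadgb]
C Intervocalic Voicing: no change — [ksadgb]
D Cluster Epenthesis: [ksadgb] → [ksadgeb]

[ksadgeb]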